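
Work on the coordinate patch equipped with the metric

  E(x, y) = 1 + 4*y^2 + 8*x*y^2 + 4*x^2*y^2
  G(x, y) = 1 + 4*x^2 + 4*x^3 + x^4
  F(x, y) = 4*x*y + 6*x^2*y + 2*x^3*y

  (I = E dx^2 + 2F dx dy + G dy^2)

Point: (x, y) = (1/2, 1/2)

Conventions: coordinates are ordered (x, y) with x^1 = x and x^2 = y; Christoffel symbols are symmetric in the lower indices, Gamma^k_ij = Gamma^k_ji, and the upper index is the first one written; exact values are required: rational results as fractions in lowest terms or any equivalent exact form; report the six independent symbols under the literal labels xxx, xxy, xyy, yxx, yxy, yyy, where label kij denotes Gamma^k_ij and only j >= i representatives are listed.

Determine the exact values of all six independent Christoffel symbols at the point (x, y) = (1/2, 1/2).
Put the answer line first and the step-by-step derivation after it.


Answer: Gamma_xxx = 24/77, Gamma_xxy = 72/77, Gamma_xyy = 0, Gamma_yxx = 20/77, Gamma_yxy = 60/77, Gamma_yyy = 0

E = 13/4, F = 15/8, G = 41/16 at the point
E_x = 3, E_y = 9, F_x = 23/4, F_y = 15/4, G_x = 15/2, G_y = 0
EG - F^2 = 77/16;  g^inv = (16/77) * [[41/16, -15/8], [-15/8, 13/4]]
first-kind symbols [ij,l] = (1/2)(d_i g_jl + d_j g_il - d_l g_ij): [xx,x] = E_x/2 = 3/2, [xx,y] = F_x - E_y/2 = 5/4, [xy,x] = E_y/2 = 9/2, [xy,y] = G_x/2 = 15/4, [yy,x] = F_y - G_x/2 = 0, [yy,y] = G_y/2 = 0
Gamma^x_ij = (G*[ij,x] - F*[ij,y])/(EG - F^2), Gamma^y_ij = (E*[ij,y] - F*[ij,x])/(EG - F^2)


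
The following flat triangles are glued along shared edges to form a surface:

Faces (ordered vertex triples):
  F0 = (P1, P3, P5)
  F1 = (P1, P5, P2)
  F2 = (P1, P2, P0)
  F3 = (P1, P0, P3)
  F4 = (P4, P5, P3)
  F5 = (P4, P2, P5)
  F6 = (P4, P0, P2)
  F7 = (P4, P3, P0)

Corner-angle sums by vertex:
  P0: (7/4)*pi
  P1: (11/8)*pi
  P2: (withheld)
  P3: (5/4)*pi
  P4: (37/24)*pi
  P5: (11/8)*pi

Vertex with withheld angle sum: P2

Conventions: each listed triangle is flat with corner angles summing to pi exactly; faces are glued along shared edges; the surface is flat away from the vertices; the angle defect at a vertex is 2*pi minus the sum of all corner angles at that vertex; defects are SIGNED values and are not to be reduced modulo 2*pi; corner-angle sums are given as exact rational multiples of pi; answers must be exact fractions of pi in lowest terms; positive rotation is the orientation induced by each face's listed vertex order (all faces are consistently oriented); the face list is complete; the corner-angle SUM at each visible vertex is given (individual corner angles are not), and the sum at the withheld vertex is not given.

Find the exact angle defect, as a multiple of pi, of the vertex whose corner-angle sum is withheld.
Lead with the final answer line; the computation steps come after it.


Answer: defect(P2) = (31/24)*pi

V = 6, E = 12, F = 8; chi = V - E + F = 2
Gauss-Bonnet: total defect = 2*pi*chi = 4*pi; visible defects sum to (65/24)*pi


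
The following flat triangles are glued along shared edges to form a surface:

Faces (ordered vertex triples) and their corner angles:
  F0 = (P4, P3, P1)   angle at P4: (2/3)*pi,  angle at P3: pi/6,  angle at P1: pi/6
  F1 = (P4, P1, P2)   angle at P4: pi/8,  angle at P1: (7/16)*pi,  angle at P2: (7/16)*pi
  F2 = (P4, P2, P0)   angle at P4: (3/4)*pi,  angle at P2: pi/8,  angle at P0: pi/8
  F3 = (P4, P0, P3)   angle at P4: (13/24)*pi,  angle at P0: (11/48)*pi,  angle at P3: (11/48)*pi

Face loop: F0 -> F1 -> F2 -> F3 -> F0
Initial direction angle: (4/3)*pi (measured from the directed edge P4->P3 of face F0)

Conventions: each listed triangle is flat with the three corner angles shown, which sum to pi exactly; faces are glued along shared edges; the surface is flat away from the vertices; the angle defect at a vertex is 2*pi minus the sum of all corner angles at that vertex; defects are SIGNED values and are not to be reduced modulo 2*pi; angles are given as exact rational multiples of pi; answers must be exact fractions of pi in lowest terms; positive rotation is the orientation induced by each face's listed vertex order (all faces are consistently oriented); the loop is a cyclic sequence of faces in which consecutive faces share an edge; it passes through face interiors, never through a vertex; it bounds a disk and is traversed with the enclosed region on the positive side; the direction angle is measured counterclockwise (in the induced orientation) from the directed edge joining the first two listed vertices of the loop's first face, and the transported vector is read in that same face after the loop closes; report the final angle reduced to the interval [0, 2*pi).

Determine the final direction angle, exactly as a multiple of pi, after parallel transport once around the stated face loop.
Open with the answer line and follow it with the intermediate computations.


Answer: final direction angle = (5/4)*pi

enclosed vertex P4: corner angles sum to (25/12)*pi, defect = 2*pi - (25/12)*pi = -pi/12
the rotation equals the total enclosed defect, so the final angle is initial + defects (mod 2*pi)
final angle = (4/3)*pi - pi/12 = (5/4)*pi (mod 2*pi)


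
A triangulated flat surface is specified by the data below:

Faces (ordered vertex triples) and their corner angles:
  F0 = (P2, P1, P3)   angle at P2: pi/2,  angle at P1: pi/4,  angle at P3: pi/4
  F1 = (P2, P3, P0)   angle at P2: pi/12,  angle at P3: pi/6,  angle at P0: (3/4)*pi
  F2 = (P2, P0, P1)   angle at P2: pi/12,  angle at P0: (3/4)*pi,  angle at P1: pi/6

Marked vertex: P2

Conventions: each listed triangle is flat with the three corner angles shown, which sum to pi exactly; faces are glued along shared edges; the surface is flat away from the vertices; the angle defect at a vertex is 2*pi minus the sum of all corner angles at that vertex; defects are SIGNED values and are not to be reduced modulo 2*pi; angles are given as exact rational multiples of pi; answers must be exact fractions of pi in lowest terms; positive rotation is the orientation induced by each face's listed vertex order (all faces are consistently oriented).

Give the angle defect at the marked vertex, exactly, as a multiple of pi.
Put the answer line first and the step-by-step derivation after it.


Answer: defect(P2) = (4/3)*pi

Sum of corner angles at P2: (2/3)*pi
defect = 2*pi - (2/3)*pi


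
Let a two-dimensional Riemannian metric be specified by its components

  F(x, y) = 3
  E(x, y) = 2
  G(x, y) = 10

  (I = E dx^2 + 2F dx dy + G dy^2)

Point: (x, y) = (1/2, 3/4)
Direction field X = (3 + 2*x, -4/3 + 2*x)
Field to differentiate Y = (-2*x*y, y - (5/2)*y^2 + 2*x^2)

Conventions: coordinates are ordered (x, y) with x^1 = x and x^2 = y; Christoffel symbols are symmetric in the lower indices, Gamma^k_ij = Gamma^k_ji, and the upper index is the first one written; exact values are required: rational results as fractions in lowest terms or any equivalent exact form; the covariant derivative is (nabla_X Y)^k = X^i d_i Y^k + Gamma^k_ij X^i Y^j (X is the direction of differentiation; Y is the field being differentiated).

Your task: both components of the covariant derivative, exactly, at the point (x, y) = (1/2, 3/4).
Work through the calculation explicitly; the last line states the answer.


E = 2, F = 3, G = 10 at the point
E_x = 0, E_y = 0, F_x = 0, F_y = 0, G_x = 0, G_y = 0
EG - F^2 = 11;  g^inv = (1/11) * [[10, -3], [-3, 2]]
first-kind symbols [ij,l] = (1/2)(d_i g_jl + d_j g_il - d_l g_ij): [xx,x] = E_x/2 = 0, [xx,y] = F_x - E_y/2 = 0, [xy,x] = E_y/2 = 0, [xy,y] = G_x/2 = 0, [yy,x] = F_y - G_x/2 = 0, [yy,y] = G_y/2 = 0
Gamma^x_ij = (G*[ij,x] - F*[ij,y])/(EG - F^2), Gamma^y_ij = (E*[ij,y] - F*[ij,x])/(EG - F^2)
Gamma_xxx = 0, Gamma_xxy = 0, Gamma_xyy = 0, Gamma_yxx = 0, Gamma_yxy = 0, Gamma_yyy = 0
X = (4, -1/3), Y = (-3/4, -5/32) at the point

Answer: (nabla_X Y)^x = -17/3, (nabla_X Y)^y = 107/12


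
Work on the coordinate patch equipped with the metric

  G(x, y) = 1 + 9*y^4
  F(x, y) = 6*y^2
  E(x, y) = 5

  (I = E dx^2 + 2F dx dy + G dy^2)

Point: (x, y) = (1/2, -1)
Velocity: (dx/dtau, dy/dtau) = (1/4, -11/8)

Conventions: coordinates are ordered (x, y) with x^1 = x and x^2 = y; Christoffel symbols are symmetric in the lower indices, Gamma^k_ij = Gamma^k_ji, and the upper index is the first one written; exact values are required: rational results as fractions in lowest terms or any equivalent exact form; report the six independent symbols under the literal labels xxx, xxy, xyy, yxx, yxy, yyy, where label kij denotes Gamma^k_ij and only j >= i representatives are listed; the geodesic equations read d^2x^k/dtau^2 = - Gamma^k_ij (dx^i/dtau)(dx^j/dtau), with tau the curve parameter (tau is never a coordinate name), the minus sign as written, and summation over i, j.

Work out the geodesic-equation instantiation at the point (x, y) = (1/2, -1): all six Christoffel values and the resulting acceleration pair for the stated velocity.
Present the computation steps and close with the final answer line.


E = 5, F = 6, G = 10 at the point
E_x = 0, E_y = 0, F_x = 0, F_y = -12, G_x = 0, G_y = -36
EG - F^2 = 14;  g^inv = (1/14) * [[10, -6], [-6, 5]]
first-kind symbols [ij,l] = (1/2)(d_i g_jl + d_j g_il - d_l g_ij): [xx,x] = E_x/2 = 0, [xx,y] = F_x - E_y/2 = 0, [xy,x] = E_y/2 = 0, [xy,y] = G_x/2 = 0, [yy,x] = F_y - G_x/2 = -12, [yy,y] = G_y/2 = -18
Gamma^x_ij = (G*[ij,x] - F*[ij,y])/(EG - F^2), Gamma^y_ij = (E*[ij,y] - F*[ij,x])/(EG - F^2)
Gamma_xxx = 0, Gamma_xxy = 0, Gamma_xyy = -6/7, Gamma_yxx = 0, Gamma_yxy = 0, Gamma_yyy = -9/7
d^2x/dtau^2 = -(Gamma_xxx*(1/4)^2 + 2*Gamma_xxy*(1/4)*(-11/8) + Gamma_xyy*(-11/8)^2) = 363/224
d^2y/dtau^2 = -(Gamma_yxx*(1/4)^2 + 2*Gamma_yxy*(1/4)*(-11/8) + Gamma_yyy*(-11/8)^2) = 1089/448

Answer: Gamma_xxx = 0, Gamma_xxy = 0, Gamma_xyy = -6/7, Gamma_yxx = 0, Gamma_yxy = 0, Gamma_yyy = -9/7; accelerations (d^2x/dtau^2, d^2y/dtau^2) = (363/224, 1089/448)


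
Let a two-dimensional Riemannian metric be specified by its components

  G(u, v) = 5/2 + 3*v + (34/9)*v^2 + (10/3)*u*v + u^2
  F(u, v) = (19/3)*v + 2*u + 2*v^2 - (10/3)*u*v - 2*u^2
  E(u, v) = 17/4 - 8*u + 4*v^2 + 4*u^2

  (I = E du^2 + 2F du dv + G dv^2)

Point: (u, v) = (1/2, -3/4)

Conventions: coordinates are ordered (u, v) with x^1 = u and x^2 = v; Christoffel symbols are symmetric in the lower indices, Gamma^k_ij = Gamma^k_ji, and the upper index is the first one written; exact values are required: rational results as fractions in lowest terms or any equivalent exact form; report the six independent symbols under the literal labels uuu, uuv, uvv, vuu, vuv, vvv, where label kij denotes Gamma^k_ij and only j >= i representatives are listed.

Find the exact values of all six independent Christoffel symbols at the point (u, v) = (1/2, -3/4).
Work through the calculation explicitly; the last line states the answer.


E = 7/2, F = -15/8, G = 11/8 at the point
E_u = -4, E_v = -6, F_u = 5/2, F_v = 5/3, G_u = -3/2, G_v = -1
EG - F^2 = 83/64;  g^inv = (64/83) * [[11/8, 15/8], [15/8, 7/2]]
first-kind symbols [ij,l] = (1/2)(d_i g_jl + d_j g_il - d_l g_ij): [uu,u] = E_u/2 = -2, [uu,v] = F_u - E_v/2 = 11/2, [uv,u] = E_v/2 = -3, [uv,v] = G_u/2 = -3/4, [vv,u] = F_v - G_u/2 = 29/12, [vv,v] = G_v/2 = -1/2
Gamma^u_ij = (G*[ij,u] - F*[ij,v])/(EG - F^2), Gamma^v_ij = (E*[ij,v] - F*[ij,u])/(EG - F^2)

Answer: Gamma_uuu = 484/83, Gamma_uuv = -354/83, Gamma_uvv = 458/249, Gamma_vuu = 992/83, Gamma_vuv = -528/83, Gamma_vvv = 178/83


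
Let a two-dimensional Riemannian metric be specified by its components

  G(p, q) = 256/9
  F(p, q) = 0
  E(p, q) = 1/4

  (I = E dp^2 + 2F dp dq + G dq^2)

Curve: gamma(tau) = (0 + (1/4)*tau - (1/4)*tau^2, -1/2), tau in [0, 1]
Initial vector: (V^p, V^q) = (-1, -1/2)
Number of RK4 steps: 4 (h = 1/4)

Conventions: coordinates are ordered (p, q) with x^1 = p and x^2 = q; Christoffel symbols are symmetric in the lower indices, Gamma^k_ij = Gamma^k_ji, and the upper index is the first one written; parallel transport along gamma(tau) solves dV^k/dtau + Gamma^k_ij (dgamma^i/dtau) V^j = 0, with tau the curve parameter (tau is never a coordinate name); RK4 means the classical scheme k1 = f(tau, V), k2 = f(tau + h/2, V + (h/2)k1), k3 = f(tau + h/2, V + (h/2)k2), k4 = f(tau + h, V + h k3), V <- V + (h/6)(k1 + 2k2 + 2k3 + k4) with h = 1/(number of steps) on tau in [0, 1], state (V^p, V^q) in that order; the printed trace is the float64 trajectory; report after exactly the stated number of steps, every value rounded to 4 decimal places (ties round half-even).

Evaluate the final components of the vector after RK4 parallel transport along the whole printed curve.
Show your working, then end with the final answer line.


gamma'(tau) = (1/4 - (1/2)*tau, 0); f(tau, V)^k = -Gamma^k_ij(gamma(tau)) gamma'^i(tau) V^j; h = 1/4; intermediate values shown to 6 dp
curve data and Christoffel symbols at the stage parameters:
  tau = 0.000000: gamma = (0.000000, -0.500000), gamma' = (0.250000, 0.000000); Gamma_ppp = 0.000000, Gamma_ppq = 0.000000, Gamma_pqq = 0.000000, Gamma_qpp = 0.000000, Gamma_qpq = 0.000000, Gamma_qqq = 0.000000
  tau = 0.125000: gamma = (0.027344, -0.500000), gamma' = (0.187500, 0.000000); Gamma_ppp = 0.000000, Gamma_ppq = 0.000000, Gamma_pqq = 0.000000, Gamma_qpp = 0.000000, Gamma_qpq = 0.000000, Gamma_qqq = 0.000000
  tau = 0.250000: gamma = (0.046875, -0.500000), gamma' = (0.125000, 0.000000); Gamma_ppp = 0.000000, Gamma_ppq = 0.000000, Gamma_pqq = 0.000000, Gamma_qpp = 0.000000, Gamma_qpq = 0.000000, Gamma_qqq = 0.000000
  tau = 0.375000: gamma = (0.058594, -0.500000), gamma' = (0.062500, 0.000000); Gamma_ppp = 0.000000, Gamma_ppq = 0.000000, Gamma_pqq = 0.000000, Gamma_qpp = 0.000000, Gamma_qpq = 0.000000, Gamma_qqq = 0.000000
  tau = 0.500000: gamma = (0.062500, -0.500000), gamma' = (0.000000, 0.000000); Gamma_ppp = 0.000000, Gamma_ppq = 0.000000, Gamma_pqq = 0.000000, Gamma_qpp = 0.000000, Gamma_qpq = 0.000000, Gamma_qqq = 0.000000
  tau = 0.625000: gamma = (0.058594, -0.500000), gamma' = (-0.062500, 0.000000); Gamma_ppp = 0.000000, Gamma_ppq = 0.000000, Gamma_pqq = 0.000000, Gamma_qpp = 0.000000, Gamma_qpq = 0.000000, Gamma_qqq = 0.000000
  tau = 0.750000: gamma = (0.046875, -0.500000), gamma' = (-0.125000, 0.000000); Gamma_ppp = 0.000000, Gamma_ppq = 0.000000, Gamma_pqq = 0.000000, Gamma_qpp = 0.000000, Gamma_qpq = 0.000000, Gamma_qqq = 0.000000
  tau = 0.875000: gamma = (0.027344, -0.500000), gamma' = (-0.187500, 0.000000); Gamma_ppp = 0.000000, Gamma_ppq = 0.000000, Gamma_pqq = 0.000000, Gamma_qpp = 0.000000, Gamma_qpq = 0.000000, Gamma_qqq = 0.000000
  tau = 1.000000: gamma = (0.000000, -0.500000), gamma' = (-0.250000, 0.000000); Gamma_ppp = 0.000000, Gamma_ppq = 0.000000, Gamma_pqq = 0.000000, Gamma_qpp = 0.000000, Gamma_qpq = 0.000000, Gamma_qqq = 0.000000
step 0: V^p = -1.0000, V^q = -0.5000
step 1: k1 = (0.000000, 0.000000), k2 = (0.000000, 0.000000), k3 = (0.000000, 0.000000), k4 = (0.000000, 0.000000); V <- V + (h/6)(k1 + 2k2 + 2k3 + k4): V^p = -1.0000, V^q = -0.5000
step 2: k1 = (0.000000, 0.000000), k2 = (0.000000, 0.000000), k3 = (0.000000, 0.000000), k4 = (0.000000, 0.000000); V <- V + (h/6)(k1 + 2k2 + 2k3 + k4): V^p = -1.0000, V^q = -0.5000
step 3: k1 = (0.000000, 0.000000), k2 = (0.000000, 0.000000), k3 = (0.000000, 0.000000), k4 = (0.000000, 0.000000); V <- V + (h/6)(k1 + 2k2 + 2k3 + k4): V^p = -1.0000, V^q = -0.5000
step 4: k1 = (0.000000, 0.000000), k2 = (0.000000, 0.000000), k3 = (0.000000, 0.000000), k4 = (0.000000, 0.000000); V <- V + (h/6)(k1 + 2k2 + 2k3 + k4): V^p = -1.0000, V^q = -0.5000

Answer: V^p = -1.0000, V^q = -0.5000


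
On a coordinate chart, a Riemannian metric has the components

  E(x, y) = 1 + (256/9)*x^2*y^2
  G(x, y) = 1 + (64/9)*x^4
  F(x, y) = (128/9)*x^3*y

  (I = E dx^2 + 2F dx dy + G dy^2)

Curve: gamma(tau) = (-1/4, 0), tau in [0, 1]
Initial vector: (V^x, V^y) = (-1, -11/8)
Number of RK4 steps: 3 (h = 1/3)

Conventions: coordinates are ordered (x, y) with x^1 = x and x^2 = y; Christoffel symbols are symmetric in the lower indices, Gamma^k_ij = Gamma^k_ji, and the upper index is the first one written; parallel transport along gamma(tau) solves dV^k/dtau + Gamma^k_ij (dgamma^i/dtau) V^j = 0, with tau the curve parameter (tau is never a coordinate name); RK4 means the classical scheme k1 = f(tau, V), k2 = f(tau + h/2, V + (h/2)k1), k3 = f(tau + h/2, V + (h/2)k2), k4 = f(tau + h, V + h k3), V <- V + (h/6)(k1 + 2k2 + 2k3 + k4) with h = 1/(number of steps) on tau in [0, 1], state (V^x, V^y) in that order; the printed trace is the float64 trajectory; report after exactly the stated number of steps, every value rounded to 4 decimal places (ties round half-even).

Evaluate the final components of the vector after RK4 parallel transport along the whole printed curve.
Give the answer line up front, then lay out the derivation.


Answer: V^x = -1.0000, V^y = -1.3750

gamma'(tau) = (0, 0); f(tau, V)^k = -Gamma^k_ij(gamma(tau)) gamma'^i(tau) V^j; h = 1/3; intermediate values shown to 6 dp
curve data and Christoffel symbols at the stage parameters:
  tau = 0.000000: gamma = (-0.250000, 0.000000), gamma' = (0.000000, 0.000000); Gamma_xxx = 0.000000, Gamma_xxy = 0.000000, Gamma_xyy = 0.000000, Gamma_yxx = 0.000000, Gamma_yxy = -0.216216, Gamma_yyy = 0.000000
  tau = 0.166667: gamma = (-0.250000, 0.000000), gamma' = (0.000000, 0.000000); Gamma_xxx = 0.000000, Gamma_xxy = 0.000000, Gamma_xyy = 0.000000, Gamma_yxx = 0.000000, Gamma_yxy = -0.216216, Gamma_yyy = 0.000000
  tau = 0.333333: gamma = (-0.250000, 0.000000), gamma' = (0.000000, 0.000000); Gamma_xxx = 0.000000, Gamma_xxy = 0.000000, Gamma_xyy = 0.000000, Gamma_yxx = 0.000000, Gamma_yxy = -0.216216, Gamma_yyy = 0.000000
  tau = 0.500000: gamma = (-0.250000, 0.000000), gamma' = (0.000000, 0.000000); Gamma_xxx = 0.000000, Gamma_xxy = 0.000000, Gamma_xyy = 0.000000, Gamma_yxx = 0.000000, Gamma_yxy = -0.216216, Gamma_yyy = 0.000000
  tau = 0.666667: gamma = (-0.250000, 0.000000), gamma' = (0.000000, 0.000000); Gamma_xxx = 0.000000, Gamma_xxy = 0.000000, Gamma_xyy = 0.000000, Gamma_yxx = 0.000000, Gamma_yxy = -0.216216, Gamma_yyy = 0.000000
  tau = 0.833333: gamma = (-0.250000, 0.000000), gamma' = (0.000000, 0.000000); Gamma_xxx = 0.000000, Gamma_xxy = 0.000000, Gamma_xyy = 0.000000, Gamma_yxx = 0.000000, Gamma_yxy = -0.216216, Gamma_yyy = 0.000000
  tau = 1.000000: gamma = (-0.250000, 0.000000), gamma' = (0.000000, 0.000000); Gamma_xxx = 0.000000, Gamma_xxy = 0.000000, Gamma_xyy = 0.000000, Gamma_yxx = 0.000000, Gamma_yxy = -0.216216, Gamma_yyy = 0.000000
step 0: V^x = -1.0000, V^y = -1.3750
step 1: k1 = (0.000000, 0.000000), k2 = (0.000000, 0.000000), k3 = (0.000000, 0.000000), k4 = (0.000000, 0.000000); V <- V + (h/6)(k1 + 2k2 + 2k3 + k4): V^x = -1.0000, V^y = -1.3750
step 2: k1 = (0.000000, 0.000000), k2 = (0.000000, 0.000000), k3 = (0.000000, 0.000000), k4 = (0.000000, 0.000000); V <- V + (h/6)(k1 + 2k2 + 2k3 + k4): V^x = -1.0000, V^y = -1.3750
step 3: k1 = (0.000000, 0.000000), k2 = (0.000000, 0.000000), k3 = (0.000000, 0.000000), k4 = (0.000000, 0.000000); V <- V + (h/6)(k1 + 2k2 + 2k3 + k4): V^x = -1.0000, V^y = -1.3750


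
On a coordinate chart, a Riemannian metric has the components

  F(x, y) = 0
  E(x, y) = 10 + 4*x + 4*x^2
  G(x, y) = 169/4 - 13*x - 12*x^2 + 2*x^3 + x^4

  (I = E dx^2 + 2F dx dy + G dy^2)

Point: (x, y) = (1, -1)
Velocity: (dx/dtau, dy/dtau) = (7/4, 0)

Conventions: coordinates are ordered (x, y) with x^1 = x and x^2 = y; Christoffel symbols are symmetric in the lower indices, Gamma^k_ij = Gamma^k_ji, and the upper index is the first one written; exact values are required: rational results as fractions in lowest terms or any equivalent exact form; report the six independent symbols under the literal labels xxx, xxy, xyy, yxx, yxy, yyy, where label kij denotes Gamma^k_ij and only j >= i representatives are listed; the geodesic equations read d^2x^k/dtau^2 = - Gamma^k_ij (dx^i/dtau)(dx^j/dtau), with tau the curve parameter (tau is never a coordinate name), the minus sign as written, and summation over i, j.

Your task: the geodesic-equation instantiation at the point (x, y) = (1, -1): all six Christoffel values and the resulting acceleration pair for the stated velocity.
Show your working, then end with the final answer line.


E = 18, F = 0, G = 81/4 at the point
E_x = 12, E_y = 0, F_x = 0, F_y = 0, G_x = -27, G_y = 0
EG - F^2 = 729/2;  g^inv = (2/729) * [[81/4, 0], [0, 18]]
first-kind symbols [ij,l] = (1/2)(d_i g_jl + d_j g_il - d_l g_ij): [xx,x] = E_x/2 = 6, [xx,y] = F_x - E_y/2 = 0, [xy,x] = E_y/2 = 0, [xy,y] = G_x/2 = -27/2, [yy,x] = F_y - G_x/2 = 27/2, [yy,y] = G_y/2 = 0
Gamma^x_ij = (G*[ij,x] - F*[ij,y])/(EG - F^2), Gamma^y_ij = (E*[ij,y] - F*[ij,x])/(EG - F^2)
Gamma_xxx = 1/3, Gamma_xxy = 0, Gamma_xyy = 3/4, Gamma_yxx = 0, Gamma_yxy = -2/3, Gamma_yyy = 0
d^2x/dtau^2 = -(Gamma_xxx*(7/4)^2 + 2*Gamma_xxy*(7/4)*(0) + Gamma_xyy*(0)^2) = -49/48
d^2y/dtau^2 = -(Gamma_yxx*(7/4)^2 + 2*Gamma_yxy*(7/4)*(0) + Gamma_yyy*(0)^2) = 0

Answer: Gamma_xxx = 1/3, Gamma_xxy = 0, Gamma_xyy = 3/4, Gamma_yxx = 0, Gamma_yxy = -2/3, Gamma_yyy = 0; accelerations (d^2x/dtau^2, d^2y/dtau^2) = (-49/48, 0)


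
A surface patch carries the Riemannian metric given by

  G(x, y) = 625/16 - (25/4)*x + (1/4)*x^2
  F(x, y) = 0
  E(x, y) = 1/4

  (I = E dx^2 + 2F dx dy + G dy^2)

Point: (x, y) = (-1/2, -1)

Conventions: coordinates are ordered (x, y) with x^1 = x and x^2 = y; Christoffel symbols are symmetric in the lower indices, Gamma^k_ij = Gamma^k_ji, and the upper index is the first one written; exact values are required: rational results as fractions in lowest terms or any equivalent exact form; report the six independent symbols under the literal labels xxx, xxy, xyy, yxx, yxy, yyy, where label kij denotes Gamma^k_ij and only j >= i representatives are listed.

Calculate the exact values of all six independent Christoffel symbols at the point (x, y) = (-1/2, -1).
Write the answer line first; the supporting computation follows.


Answer: Gamma_xxx = 0, Gamma_xxy = 0, Gamma_xyy = 13, Gamma_yxx = 0, Gamma_yxy = -1/13, Gamma_yyy = 0

E = 1/4, F = 0, G = 169/4 at the point
E_x = 0, E_y = 0, F_x = 0, F_y = 0, G_x = -13/2, G_y = 0
EG - F^2 = 169/16;  g^inv = (16/169) * [[169/4, 0], [0, 1/4]]
first-kind symbols [ij,l] = (1/2)(d_i g_jl + d_j g_il - d_l g_ij): [xx,x] = E_x/2 = 0, [xx,y] = F_x - E_y/2 = 0, [xy,x] = E_y/2 = 0, [xy,y] = G_x/2 = -13/4, [yy,x] = F_y - G_x/2 = 13/4, [yy,y] = G_y/2 = 0
Gamma^x_ij = (G*[ij,x] - F*[ij,y])/(EG - F^2), Gamma^y_ij = (E*[ij,y] - F*[ij,x])/(EG - F^2)


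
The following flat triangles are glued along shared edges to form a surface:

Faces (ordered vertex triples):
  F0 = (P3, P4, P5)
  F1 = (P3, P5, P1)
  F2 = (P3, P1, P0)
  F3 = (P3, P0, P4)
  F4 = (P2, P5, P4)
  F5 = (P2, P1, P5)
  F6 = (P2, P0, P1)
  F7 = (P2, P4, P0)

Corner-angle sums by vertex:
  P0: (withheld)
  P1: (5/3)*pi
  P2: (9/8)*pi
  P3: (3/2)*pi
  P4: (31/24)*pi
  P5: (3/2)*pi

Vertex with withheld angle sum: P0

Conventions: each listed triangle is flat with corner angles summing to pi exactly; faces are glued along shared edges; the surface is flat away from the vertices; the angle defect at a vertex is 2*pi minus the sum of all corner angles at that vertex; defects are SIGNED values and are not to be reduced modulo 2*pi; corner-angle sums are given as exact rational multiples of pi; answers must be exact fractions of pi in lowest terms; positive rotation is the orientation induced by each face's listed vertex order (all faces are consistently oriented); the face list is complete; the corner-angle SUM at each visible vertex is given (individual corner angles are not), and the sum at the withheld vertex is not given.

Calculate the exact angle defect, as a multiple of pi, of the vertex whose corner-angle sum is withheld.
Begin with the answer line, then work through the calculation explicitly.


Answer: defect(P0) = (13/12)*pi

V = 6, E = 12, F = 8; chi = V - E + F = 2
Gauss-Bonnet: total defect = 2*pi*chi = 4*pi; visible defects sum to (35/12)*pi


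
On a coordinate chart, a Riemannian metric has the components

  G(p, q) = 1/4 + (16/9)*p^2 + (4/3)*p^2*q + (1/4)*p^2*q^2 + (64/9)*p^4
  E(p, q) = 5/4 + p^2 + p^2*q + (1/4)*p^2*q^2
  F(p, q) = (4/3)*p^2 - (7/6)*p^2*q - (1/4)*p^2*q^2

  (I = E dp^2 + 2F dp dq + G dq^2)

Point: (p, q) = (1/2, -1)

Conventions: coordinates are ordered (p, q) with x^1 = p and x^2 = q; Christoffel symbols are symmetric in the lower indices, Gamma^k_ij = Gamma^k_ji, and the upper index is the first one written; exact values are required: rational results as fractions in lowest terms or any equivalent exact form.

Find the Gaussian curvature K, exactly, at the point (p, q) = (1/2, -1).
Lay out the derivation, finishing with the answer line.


E = 21/16, F = 9/16, G = 125/144, EG - F^2 = 79/96 at the point
E_p = 1/4, E_q = 1/8, F_p = 9/4, F_q = -1/6, G_p = 17/4, G_q = 5/24
E_qq = 1/8, F_pq = -2/3, G_pp = 409/18
By Brioschi, K is (det M1 - det M2) divided by (EG - F^2) squared.
M1 = [[-E_qq/2 + F_pq - G_pp/2, E_p/2, F_p - E_q/2], [F_q - G_p/2, E, F], [G_q/2, F, G]] = [[-1741/144, 1/8, 35/16], [-55/24, 21/16, 9/16], [5/48, 9/16, 125/144]]; det M1 = -472309/36864
M2 = [[0, E_q/2, G_p/2], [E_q/2, E, F], [G_p/2, F, G]] = [[0, 1/16, 17/8], [1/16, 21/16, 9/16], [17/8, 9/16, 125/144]]; det M2 = -213101/36864
det M1 - det M2 = -32401/4608; K = -32401/4608 / (79/96)^2 = -64802/6241

Answer: K = -64802/6241


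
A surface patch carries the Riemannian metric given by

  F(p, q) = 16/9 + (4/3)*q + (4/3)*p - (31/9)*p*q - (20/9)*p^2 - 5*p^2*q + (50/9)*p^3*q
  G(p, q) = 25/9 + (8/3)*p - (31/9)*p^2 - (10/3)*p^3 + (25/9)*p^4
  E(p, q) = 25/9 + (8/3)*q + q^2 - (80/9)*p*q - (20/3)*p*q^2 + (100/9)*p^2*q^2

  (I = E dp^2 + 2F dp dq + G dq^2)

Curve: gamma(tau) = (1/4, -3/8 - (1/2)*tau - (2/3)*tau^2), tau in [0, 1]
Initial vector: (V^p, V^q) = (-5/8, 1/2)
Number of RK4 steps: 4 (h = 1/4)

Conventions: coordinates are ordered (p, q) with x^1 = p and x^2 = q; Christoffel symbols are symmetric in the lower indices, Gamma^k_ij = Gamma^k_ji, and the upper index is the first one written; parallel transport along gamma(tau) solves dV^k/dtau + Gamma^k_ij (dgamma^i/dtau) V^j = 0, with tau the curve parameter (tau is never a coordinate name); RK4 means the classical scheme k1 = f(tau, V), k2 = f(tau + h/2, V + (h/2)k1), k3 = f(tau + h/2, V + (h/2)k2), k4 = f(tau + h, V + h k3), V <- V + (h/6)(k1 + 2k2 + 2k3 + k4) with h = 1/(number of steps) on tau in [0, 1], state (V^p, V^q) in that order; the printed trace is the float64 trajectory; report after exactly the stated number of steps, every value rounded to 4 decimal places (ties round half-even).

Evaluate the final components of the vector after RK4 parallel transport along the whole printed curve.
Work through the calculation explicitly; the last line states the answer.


gamma'(tau) = (0, -1/2 - (4/3)*tau); f(tau, V)^k = -Gamma^k_ij(gamma(tau)) gamma'^i(tau) V^j; h = 1/4; intermediate values shown to 6 dp
curve data and Christoffel symbols at the stage parameters:
  tau = 0.000000: gamma = (0.250000, -0.375000), gamma' = (0.000000, -0.500000); Gamma_ppp = 0.330743, Gamma_ppq = 0.044099, Gamma_pqq = 0.000000, Gamma_qpp = 0.384963, Gamma_qpq = 0.051328, Gamma_qqq = 0.000000
  tau = 0.125000: gamma = (0.250000, -0.447917), gamma' = (0.000000, -0.666667); Gamma_ppp = 0.393797, Gamma_ppq = 0.043959, Gamma_pqq = 0.000000, Gamma_qpp = 0.462779, Gamma_qpq = 0.051659, Gamma_qqq = 0.000000
  tau = 0.250000: gamma = (0.250000, -0.541667), gamma' = (0.000000, -0.833333); Gamma_ppp = 0.474192, Gamma_ppq = 0.043772, Gamma_pqq = 0.000000, Gamma_qpp = 0.564261, Gamma_qpq = 0.052086, Gamma_qqq = 0.000000
  tau = 0.375000: gamma = (0.250000, -0.656250), gamma' = (0.000000, -1.000000); Gamma_ppp = 0.571362, Gamma_ppq = 0.043532, Gamma_pqq = 0.000000, Gamma_qpp = 0.690498, Gamma_qpq = 0.052609, Gamma_qqq = 0.000000
  tau = 0.500000: gamma = (0.250000, -0.791667), gamma' = (0.000000, -1.166667); Gamma_ppp = 0.684549, Gamma_ppq = 0.043235, Gamma_pqq = 0.000000, Gamma_qpp = 0.842826, Gamma_qpq = 0.053231, Gamma_qqq = 0.000000
  tau = 0.625000: gamma = (0.250000, -0.947917), gamma' = (0.000000, -1.333333); Gamma_ppp = 0.812752, Gamma_ppq = 0.042870, Gamma_pqq = 0.000000, Gamma_qpp = 1.022844, Gamma_qpq = 0.053952, Gamma_qqq = 0.000000
  tau = 0.750000: gamma = (0.250000, -1.125000), gamma' = (0.000000, -1.500000); Gamma_ppp = 0.954677, Gamma_ppq = 0.042430, Gamma_pqq = 0.000000, Gamma_qpp = 1.232401, Gamma_qpq = 0.054773, Gamma_qqq = 0.000000
  tau = 0.875000: gamma = (0.250000, -1.322917), gamma' = (0.000000, -1.666667); Gamma_ppp = 1.108664, Gamma_ppq = 0.041902, Gamma_pqq = 0.000000, Gamma_qpp = 1.473606, Gamma_qpq = 0.055695, Gamma_qqq = 0.000000
  tau = 1.000000: gamma = (0.250000, -1.541667), gamma' = (0.000000, -1.833333); Gamma_ppp = 1.272606, Gamma_ppq = 0.041274, Gamma_pqq = 0.000000, Gamma_qpp = 1.748807, Gamma_qpq = 0.056718, Gamma_qqq = 0.000000
step 0: V^p = -0.6250, V^q = 0.5000
step 1: k1 = (-0.013781, -0.016040), k2 = (-0.018367, -0.021584), k3 = (-0.018383, -0.021604), k4 = (-0.022965, -0.027327); V <- V + (h/6)(k1 + 2k2 + 2k3 + k4): V^p = -0.6296, V^q = 0.4946
step 2: k1 = (-0.022965, -0.027327), k2 = (-0.027533, -0.033274), k3 = (-0.027558, -0.033304), k4 = (-0.032104, -0.039528); V <- V + (h/6)(k1 + 2k2 + 2k3 + k4): V^p = -0.6365, V^q = 0.4863
step 3: k1 = (-0.032104, -0.039527), k2 = (-0.036611, -0.046075), k3 = (-0.036643, -0.046115), k4 = (-0.041092, -0.053046); V <- V + (h/6)(k1 + 2k2 + 2k3 + k4): V^p = -0.6456, V^q = 0.4747
step 4: k1 = (-0.041091, -0.053045), k2 = (-0.045448, -0.060408), k3 = (-0.045486, -0.060459), k4 = (-0.049715, -0.068317); V <- V + (h/6)(k1 + 2k2 + 2k3 + k4): V^p = -0.6570, V^q = 0.4596

Answer: V^p = -0.6570, V^q = 0.4596


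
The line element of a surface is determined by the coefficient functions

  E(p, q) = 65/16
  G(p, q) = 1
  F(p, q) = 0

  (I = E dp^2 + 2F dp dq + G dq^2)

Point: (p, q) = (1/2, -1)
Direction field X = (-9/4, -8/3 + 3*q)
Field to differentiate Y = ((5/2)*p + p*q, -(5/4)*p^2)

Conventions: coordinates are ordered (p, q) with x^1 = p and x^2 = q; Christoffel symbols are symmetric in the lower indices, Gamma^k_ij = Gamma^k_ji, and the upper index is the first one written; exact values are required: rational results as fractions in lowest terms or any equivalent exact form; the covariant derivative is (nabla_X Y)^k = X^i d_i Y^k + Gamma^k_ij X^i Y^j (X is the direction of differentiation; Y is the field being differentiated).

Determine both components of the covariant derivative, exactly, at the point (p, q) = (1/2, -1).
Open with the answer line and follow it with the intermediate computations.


Answer: (nabla_X Y)^p = -149/24, (nabla_X Y)^q = 45/16

E = 65/16, F = 0, G = 1 at the point
E_p = 0, E_q = 0, F_p = 0, F_q = 0, G_p = 0, G_q = 0
EG - F^2 = 65/16;  g^inv = (16/65) * [[1, 0], [0, 65/16]]
first-kind symbols [ij,l] = (1/2)(d_i g_jl + d_j g_il - d_l g_ij): [pp,p] = E_p/2 = 0, [pp,q] = F_p - E_q/2 = 0, [pq,p] = E_q/2 = 0, [pq,q] = G_p/2 = 0, [qq,p] = F_q - G_p/2 = 0, [qq,q] = G_q/2 = 0
Gamma^p_ij = (G*[ij,p] - F*[ij,q])/(EG - F^2), Gamma^q_ij = (E*[ij,q] - F*[ij,p])/(EG - F^2)
Gamma_ppp = 0, Gamma_ppq = 0, Gamma_pqq = 0, Gamma_qpp = 0, Gamma_qpq = 0, Gamma_qqq = 0
X = (-9/4, -17/3), Y = (3/4, -5/16) at the point


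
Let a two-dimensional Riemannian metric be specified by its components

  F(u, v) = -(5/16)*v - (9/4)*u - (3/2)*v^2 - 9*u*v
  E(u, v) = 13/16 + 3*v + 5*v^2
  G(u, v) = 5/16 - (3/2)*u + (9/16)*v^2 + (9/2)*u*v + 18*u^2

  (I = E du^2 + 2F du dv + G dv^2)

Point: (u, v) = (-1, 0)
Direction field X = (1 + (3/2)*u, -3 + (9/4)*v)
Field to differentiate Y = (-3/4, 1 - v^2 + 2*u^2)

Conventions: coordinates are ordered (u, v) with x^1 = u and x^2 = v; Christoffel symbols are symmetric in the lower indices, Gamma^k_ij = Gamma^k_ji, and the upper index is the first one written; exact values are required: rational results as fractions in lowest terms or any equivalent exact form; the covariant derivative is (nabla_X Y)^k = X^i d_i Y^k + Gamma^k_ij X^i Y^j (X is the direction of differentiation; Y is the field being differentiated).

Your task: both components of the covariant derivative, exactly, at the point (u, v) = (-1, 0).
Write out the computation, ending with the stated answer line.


E = 13/16, F = 9/4, G = 317/16 at the point
E_u = 0, E_v = 3, F_u = -9/4, F_v = 139/16, G_u = -75/2, G_v = -9/2
EG - F^2 = 2825/256;  g^inv = (256/2825) * [[317/16, -9/4], [-9/4, 13/16]]
first-kind symbols [ij,l] = (1/2)(d_i g_jl + d_j g_il - d_l g_ij): [uu,u] = E_u/2 = 0, [uu,v] = F_u - E_v/2 = -15/4, [uv,u] = E_v/2 = 3/2, [uv,v] = G_u/2 = -75/4, [vv,u] = F_v - G_u/2 = 439/16, [vv,v] = G_v/2 = -9/4
Gamma^u_ij = (G*[ij,u] - F*[ij,v])/(EG - F^2), Gamma^v_ij = (E*[ij,v] - F*[ij,u])/(EG - F^2)
Gamma_uuu = 432/565, Gamma_uuv = 18408/2825, Gamma_uvv = 1243/25, Gamma_vuu = -156/565, Gamma_vuv = -4764/2825, Gamma_vvv = -144/25
X = (-1/2, -3), Y = (-3/4, 3) at the point

Answer: (nabla_X Y)^u = -249903/565, (nabla_X Y)^v = 59293/1130


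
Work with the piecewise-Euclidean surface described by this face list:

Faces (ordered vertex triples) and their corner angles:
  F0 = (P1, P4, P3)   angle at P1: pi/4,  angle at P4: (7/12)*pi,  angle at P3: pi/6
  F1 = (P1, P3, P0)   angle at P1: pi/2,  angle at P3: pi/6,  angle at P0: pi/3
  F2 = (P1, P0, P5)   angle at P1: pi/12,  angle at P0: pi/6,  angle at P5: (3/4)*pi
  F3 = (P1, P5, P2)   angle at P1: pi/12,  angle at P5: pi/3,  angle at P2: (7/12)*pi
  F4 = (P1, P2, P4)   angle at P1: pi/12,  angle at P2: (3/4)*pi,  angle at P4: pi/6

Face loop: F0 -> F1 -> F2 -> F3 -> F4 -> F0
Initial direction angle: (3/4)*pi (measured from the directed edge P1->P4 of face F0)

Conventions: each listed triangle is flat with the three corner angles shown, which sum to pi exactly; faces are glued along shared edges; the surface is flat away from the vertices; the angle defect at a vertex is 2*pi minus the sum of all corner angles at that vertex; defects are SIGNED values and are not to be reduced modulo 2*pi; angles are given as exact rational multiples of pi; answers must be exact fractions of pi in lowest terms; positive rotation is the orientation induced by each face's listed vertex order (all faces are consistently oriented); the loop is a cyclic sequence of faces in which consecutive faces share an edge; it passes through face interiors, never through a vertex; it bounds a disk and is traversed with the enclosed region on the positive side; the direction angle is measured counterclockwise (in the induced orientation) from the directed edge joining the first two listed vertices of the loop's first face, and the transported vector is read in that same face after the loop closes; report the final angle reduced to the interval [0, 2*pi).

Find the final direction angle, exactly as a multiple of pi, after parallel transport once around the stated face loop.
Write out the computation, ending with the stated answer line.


enclosed vertex P1: corner angles sum to pi, defect = 2*pi - pi = pi
adding the enclosed defects to the starting angle (mod 2*pi, induced orientation) gives the holonomy
final angle = (3/4)*pi + pi = (7/4)*pi (mod 2*pi)

Answer: final direction angle = (7/4)*pi


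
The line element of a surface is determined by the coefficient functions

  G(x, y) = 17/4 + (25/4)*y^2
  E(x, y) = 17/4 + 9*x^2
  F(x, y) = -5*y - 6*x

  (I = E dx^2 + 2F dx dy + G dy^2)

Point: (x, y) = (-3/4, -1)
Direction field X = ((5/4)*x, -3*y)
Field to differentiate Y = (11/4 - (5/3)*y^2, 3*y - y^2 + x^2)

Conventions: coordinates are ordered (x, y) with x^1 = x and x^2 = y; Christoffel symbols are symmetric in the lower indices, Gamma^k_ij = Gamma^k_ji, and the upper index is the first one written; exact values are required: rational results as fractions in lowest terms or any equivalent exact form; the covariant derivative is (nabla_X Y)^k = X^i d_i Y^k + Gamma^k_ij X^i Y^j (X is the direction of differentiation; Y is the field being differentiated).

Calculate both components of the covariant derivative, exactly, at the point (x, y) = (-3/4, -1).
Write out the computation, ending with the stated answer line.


E = 149/16, F = 19/2, G = 21/2 at the point
E_x = -27/2, E_y = 0, F_x = -6, F_y = -5, G_x = 0, G_y = -25/2
EG - F^2 = 241/32;  g^inv = (32/241) * [[21/2, -19/2], [-19/2, 149/16]]
first-kind symbols [ij,l] = (1/2)(d_i g_jl + d_j g_il - d_l g_ij): [xx,x] = E_x/2 = -27/4, [xx,y] = F_x - E_y/2 = -6, [xy,x] = E_y/2 = 0, [xy,y] = G_x/2 = 0, [yy,x] = F_y - G_x/2 = -5, [yy,y] = G_y/2 = -25/4
Gamma^x_ij = (G*[ij,x] - F*[ij,y])/(EG - F^2), Gamma^y_ij = (E*[ij,y] - F*[ij,x])/(EG - F^2)
Gamma_xxx = -444/241, Gamma_xxy = 0, Gamma_xyy = 220/241, Gamma_yxx = 264/241, Gamma_yxy = 0, Gamma_yyy = -685/482
X = (-15/16, 3), Y = (13/12, -55/16) at the point

Answer: (nabla_X Y)^x = 9475/3856, (nabla_X Y)^y = 115485/3856


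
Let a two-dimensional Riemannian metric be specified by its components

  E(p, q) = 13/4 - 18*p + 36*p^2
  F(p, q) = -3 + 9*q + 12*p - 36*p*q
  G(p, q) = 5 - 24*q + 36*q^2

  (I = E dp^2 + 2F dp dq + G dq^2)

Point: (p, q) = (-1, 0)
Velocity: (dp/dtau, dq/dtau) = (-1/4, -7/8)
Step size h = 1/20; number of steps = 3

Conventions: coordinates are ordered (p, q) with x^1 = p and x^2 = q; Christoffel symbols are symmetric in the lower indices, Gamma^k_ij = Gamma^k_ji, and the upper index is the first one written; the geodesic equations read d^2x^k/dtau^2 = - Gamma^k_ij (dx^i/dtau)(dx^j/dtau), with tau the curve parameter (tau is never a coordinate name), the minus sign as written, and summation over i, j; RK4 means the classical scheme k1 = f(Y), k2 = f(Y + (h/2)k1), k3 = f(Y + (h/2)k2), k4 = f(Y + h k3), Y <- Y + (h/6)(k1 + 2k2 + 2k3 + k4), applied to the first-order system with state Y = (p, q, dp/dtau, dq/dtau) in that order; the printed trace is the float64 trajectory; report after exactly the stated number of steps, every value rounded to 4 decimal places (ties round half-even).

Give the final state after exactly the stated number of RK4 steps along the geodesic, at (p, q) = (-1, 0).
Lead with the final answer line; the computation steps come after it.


Answer: p = -1.0430, q = -0.1296, dp/dtau = -0.3204, dq/dtau = -0.8531

f(Y) = (dp/dtau, dq/dtau, -Gamma^p_ij Y'^i Y'^j, -Gamma^q_ij Y'^i Y'^j) with the Gammas evaluated at the stage position; h = 0.050000; intermediate values shown to 6 dp
step 0: p = -1.0000, q = 0.0000, dp/dtau = -0.2500, dq/dtau = -0.8750
step 1:
  k1: at (p, q) = (-1.000000, 0.000000), (dp/dtau, dq/dtau) = (-0.250000, -0.875000); Gamma_ppp = -0.734694, Gamma_ppq = 0.000000, Gamma_pqq = 0.734694, Gamma_qpp = 0.195918, Gamma_qpq = 0.000000, Gamma_qqq = -0.195918; k1 = (-0.250000, -0.875000, -0.516582, 0.137755)
  k2: at (p, q) = (-1.006250, -0.021875), (dp/dtau, dq/dtau) = (-0.262915, -0.871556); Gamma_ppp = -0.725269, Gamma_ppq = 0.000000, Gamma_pqq = 0.725269, Gamma_qpp = 0.205072, Gamma_qpq = 0.000000, Gamma_qqq = -0.205072; k2 = (-0.262915, -0.871556, -0.500788, 0.141599)
  k3: at (p, q) = (-1.006573, -0.021789), (dp/dtau, dq/dtau) = (-0.262520, -0.871460); Gamma_ppp = -0.725142, Gamma_ppq = 0.000000, Gamma_pqq = 0.725142, Gamma_qpp = 0.204934, Gamma_qpq = 0.000000, Gamma_qqq = -0.204934; k3 = (-0.262520, -0.871460, -0.500729, 0.141512)
  k4: at (p, q) = (-1.013126, -0.043573), (dp/dtau, dq/dtau) = (-0.275036, -0.867924); Gamma_ppp = -0.715521, Gamma_ppq = 0.000000, Gamma_pqq = 0.715521, Gamma_qpp = 0.213506, Gamma_qpq = 0.000000, Gamma_qqq = -0.213506; k4 = (-0.275036, -0.867924, -0.484871, 0.144682)
  Y <- Y + (h/6)(k1 + 2k2 + 2k3 + k4): p = -1.0131, q = -0.0436, dp/dtau = -0.2750, dq/dtau = -0.8679
step 2:
  k1: at (p, q) = (-1.013133, -0.043575), (dp/dtau, dq/dtau) = (-0.275037, -0.867928); Gamma_ppp = -0.715518, Gamma_ppq = 0.000000, Gamma_pqq = 0.715518, Gamma_qpp = 0.213504, Gamma_qpq = 0.000000, Gamma_qqq = -0.213504; k1 = (-0.275037, -0.867928, -0.484873, 0.144682)
  k2: at (p, q) = (-1.020008, -0.065273), (dp/dtau, dq/dtau) = (-0.287159, -0.864311); Gamma_ppp = -0.705723, Gamma_ppq = 0.000000, Gamma_pqq = 0.705723, Gamma_qpp = 0.221499, Gamma_qpq = 0.000000, Gamma_qqq = -0.221499; k2 = (-0.287159, -0.864311, -0.469004, 0.147202)
  k3: at (p, q) = (-1.020312, -0.065182), (dp/dtau, dq/dtau) = (-0.286762, -0.864248); Gamma_ppp = -0.705617, Gamma_ppq = 0.000000, Gamma_pqq = 0.705617, Gamma_qpp = 0.221363, Gamma_qpq = 0.000000, Gamma_qqq = -0.221363; k3 = (-0.286762, -0.864248, -0.469018, 0.147138)
  k4: at (p, q) = (-1.027471, -0.086787), (dp/dtau, dq/dtau) = (-0.298488, -0.860571); Gamma_ppp = -0.695710, Gamma_ppq = 0.000000, Gamma_pqq = 0.695710, Gamma_qpp = 0.228798, Gamma_qpq = 0.000000, Gamma_qqq = -0.228798; k4 = (-0.298488, -0.860571, -0.453246, 0.149059)
  Y <- Y + (h/6)(k1 + 2k2 + 2k3 + k4): p = -1.0275, q = -0.0868, dp/dtau = -0.2985, dq/dtau = -0.8606
step 3:
  k1: at (p, q) = (-1.027477, -0.086788), (dp/dtau, dq/dtau) = (-0.298489, -0.860574); Gamma_ppp = -0.695707, Gamma_ppq = 0.000000, Gamma_pqq = 0.695707, Gamma_qpp = 0.228796, Gamma_qpq = 0.000000, Gamma_qqq = -0.228796; k1 = (-0.298489, -0.860574, -0.453248, 0.149059)
  k2: at (p, q) = (-1.034940, -0.108302), (dp/dtau, dq/dtau) = (-0.309820, -0.856848); Gamma_ppp = -0.685707, Gamma_ppq = 0.000000, Gamma_pqq = 0.685707, Gamma_qpp = 0.235679, Gamma_qpq = 0.000000, Gamma_qqq = -0.235679; k2 = (-0.309820, -0.856848, -0.437618, 0.150410)
  k3: at (p, q) = (-1.035223, -0.108209), (dp/dtau, dq/dtau) = (-0.309429, -0.856814); Gamma_ppp = -0.685622, Gamma_ppq = 0.000000, Gamma_pqq = 0.685622, Gamma_qpp = 0.235548, Gamma_qpq = 0.000000, Gamma_qqq = -0.235548; k3 = (-0.309429, -0.856814, -0.437690, 0.150370)
  k4: at (p, q) = (-1.042949, -0.129629), (dp/dtau, dq/dtau) = (-0.320373, -0.853056); Gamma_ppp = -0.675582, Gamma_ppq = 0.000000, Gamma_pqq = 0.675582, Gamma_qpp = 0.241904, Gamma_qpq = 0.000000, Gamma_qqq = -0.241904; k4 = (-0.320373, -0.853056, -0.422283, 0.151206)
  Y <- Y + (h/6)(k1 + 2k2 + 2k3 + k4): p = -1.0430, q = -0.1296, dp/dtau = -0.3204, dq/dtau = -0.8531
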